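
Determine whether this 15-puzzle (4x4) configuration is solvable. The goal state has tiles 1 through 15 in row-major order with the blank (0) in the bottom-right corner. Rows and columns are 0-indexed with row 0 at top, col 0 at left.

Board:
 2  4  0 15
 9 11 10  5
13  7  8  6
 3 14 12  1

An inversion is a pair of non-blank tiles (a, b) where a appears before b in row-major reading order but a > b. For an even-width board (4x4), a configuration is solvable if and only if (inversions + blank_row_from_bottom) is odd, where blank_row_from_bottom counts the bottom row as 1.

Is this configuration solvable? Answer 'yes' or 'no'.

Answer: no

Derivation:
Inversions: 54
Blank is in row 0 (0-indexed from top), which is row 4 counting from the bottom (bottom = 1).
54 + 4 = 58, which is even, so the puzzle is not solvable.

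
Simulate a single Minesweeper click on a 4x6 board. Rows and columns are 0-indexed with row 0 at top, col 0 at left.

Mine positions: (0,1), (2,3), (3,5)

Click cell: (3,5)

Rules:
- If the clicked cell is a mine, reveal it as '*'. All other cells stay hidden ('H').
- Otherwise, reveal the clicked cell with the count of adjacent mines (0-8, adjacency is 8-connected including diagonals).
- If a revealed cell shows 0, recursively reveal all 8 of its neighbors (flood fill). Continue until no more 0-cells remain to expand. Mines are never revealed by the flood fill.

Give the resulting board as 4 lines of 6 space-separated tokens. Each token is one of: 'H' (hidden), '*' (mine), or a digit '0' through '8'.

H H H H H H
H H H H H H
H H H H H H
H H H H H *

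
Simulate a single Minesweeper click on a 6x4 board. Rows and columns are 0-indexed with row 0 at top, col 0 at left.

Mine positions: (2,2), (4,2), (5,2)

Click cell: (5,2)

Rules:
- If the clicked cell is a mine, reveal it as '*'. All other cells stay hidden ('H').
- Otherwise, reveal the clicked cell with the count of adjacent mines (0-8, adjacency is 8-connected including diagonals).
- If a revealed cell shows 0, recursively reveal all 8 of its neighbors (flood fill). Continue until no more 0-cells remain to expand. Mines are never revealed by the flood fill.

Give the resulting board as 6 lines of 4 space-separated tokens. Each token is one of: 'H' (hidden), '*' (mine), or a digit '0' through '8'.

H H H H
H H H H
H H H H
H H H H
H H H H
H H * H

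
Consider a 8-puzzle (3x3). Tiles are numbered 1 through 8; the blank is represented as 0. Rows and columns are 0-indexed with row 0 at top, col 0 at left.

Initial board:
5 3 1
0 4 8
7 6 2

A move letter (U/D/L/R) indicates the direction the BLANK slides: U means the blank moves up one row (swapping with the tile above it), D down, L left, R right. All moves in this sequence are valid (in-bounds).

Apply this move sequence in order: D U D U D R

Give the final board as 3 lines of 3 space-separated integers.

After move 1 (D):
5 3 1
7 4 8
0 6 2

After move 2 (U):
5 3 1
0 4 8
7 6 2

After move 3 (D):
5 3 1
7 4 8
0 6 2

After move 4 (U):
5 3 1
0 4 8
7 6 2

After move 5 (D):
5 3 1
7 4 8
0 6 2

After move 6 (R):
5 3 1
7 4 8
6 0 2

Answer: 5 3 1
7 4 8
6 0 2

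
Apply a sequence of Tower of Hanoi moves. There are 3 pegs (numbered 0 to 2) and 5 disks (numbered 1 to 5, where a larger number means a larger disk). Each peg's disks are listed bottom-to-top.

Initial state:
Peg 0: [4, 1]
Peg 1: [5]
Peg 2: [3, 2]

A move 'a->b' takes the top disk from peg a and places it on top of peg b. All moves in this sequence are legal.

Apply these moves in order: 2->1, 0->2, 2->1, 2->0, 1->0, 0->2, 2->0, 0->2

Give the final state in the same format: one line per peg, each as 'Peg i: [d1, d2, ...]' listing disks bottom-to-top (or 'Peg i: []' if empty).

After move 1 (2->1):
Peg 0: [4, 1]
Peg 1: [5, 2]
Peg 2: [3]

After move 2 (0->2):
Peg 0: [4]
Peg 1: [5, 2]
Peg 2: [3, 1]

After move 3 (2->1):
Peg 0: [4]
Peg 1: [5, 2, 1]
Peg 2: [3]

After move 4 (2->0):
Peg 0: [4, 3]
Peg 1: [5, 2, 1]
Peg 2: []

After move 5 (1->0):
Peg 0: [4, 3, 1]
Peg 1: [5, 2]
Peg 2: []

After move 6 (0->2):
Peg 0: [4, 3]
Peg 1: [5, 2]
Peg 2: [1]

After move 7 (2->0):
Peg 0: [4, 3, 1]
Peg 1: [5, 2]
Peg 2: []

After move 8 (0->2):
Peg 0: [4, 3]
Peg 1: [5, 2]
Peg 2: [1]

Answer: Peg 0: [4, 3]
Peg 1: [5, 2]
Peg 2: [1]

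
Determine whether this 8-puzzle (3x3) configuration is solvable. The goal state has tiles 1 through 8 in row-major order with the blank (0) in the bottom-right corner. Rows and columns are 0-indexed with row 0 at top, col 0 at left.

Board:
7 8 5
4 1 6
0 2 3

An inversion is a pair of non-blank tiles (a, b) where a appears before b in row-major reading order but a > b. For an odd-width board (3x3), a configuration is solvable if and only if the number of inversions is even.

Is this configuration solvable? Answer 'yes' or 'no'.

Answer: no

Derivation:
Inversions (pairs i<j in row-major order where tile[i] > tile[j] > 0): 21
21 is odd, so the puzzle is not solvable.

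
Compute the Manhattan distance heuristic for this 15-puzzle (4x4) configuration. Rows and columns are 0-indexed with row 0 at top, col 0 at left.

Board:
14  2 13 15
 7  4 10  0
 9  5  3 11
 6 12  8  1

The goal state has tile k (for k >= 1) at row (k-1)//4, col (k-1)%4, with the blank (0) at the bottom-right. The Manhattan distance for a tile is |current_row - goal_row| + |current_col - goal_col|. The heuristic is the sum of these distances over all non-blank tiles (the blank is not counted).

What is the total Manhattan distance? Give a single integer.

Tile 14: at (0,0), goal (3,1), distance |0-3|+|0-1| = 4
Tile 2: at (0,1), goal (0,1), distance |0-0|+|1-1| = 0
Tile 13: at (0,2), goal (3,0), distance |0-3|+|2-0| = 5
Tile 15: at (0,3), goal (3,2), distance |0-3|+|3-2| = 4
Tile 7: at (1,0), goal (1,2), distance |1-1|+|0-2| = 2
Tile 4: at (1,1), goal (0,3), distance |1-0|+|1-3| = 3
Tile 10: at (1,2), goal (2,1), distance |1-2|+|2-1| = 2
Tile 9: at (2,0), goal (2,0), distance |2-2|+|0-0| = 0
Tile 5: at (2,1), goal (1,0), distance |2-1|+|1-0| = 2
Tile 3: at (2,2), goal (0,2), distance |2-0|+|2-2| = 2
Tile 11: at (2,3), goal (2,2), distance |2-2|+|3-2| = 1
Tile 6: at (3,0), goal (1,1), distance |3-1|+|0-1| = 3
Tile 12: at (3,1), goal (2,3), distance |3-2|+|1-3| = 3
Tile 8: at (3,2), goal (1,3), distance |3-1|+|2-3| = 3
Tile 1: at (3,3), goal (0,0), distance |3-0|+|3-0| = 6
Sum: 4 + 0 + 5 + 4 + 2 + 3 + 2 + 0 + 2 + 2 + 1 + 3 + 3 + 3 + 6 = 40

Answer: 40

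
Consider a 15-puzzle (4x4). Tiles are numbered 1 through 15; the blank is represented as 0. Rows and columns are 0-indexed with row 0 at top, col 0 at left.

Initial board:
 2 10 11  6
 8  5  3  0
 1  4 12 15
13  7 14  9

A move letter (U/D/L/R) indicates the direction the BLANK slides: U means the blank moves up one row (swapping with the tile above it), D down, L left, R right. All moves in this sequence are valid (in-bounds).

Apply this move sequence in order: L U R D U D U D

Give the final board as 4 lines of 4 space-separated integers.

Answer:  2 10  6  3
 8  5 11  0
 1  4 12 15
13  7 14  9

Derivation:
After move 1 (L):
 2 10 11  6
 8  5  0  3
 1  4 12 15
13  7 14  9

After move 2 (U):
 2 10  0  6
 8  5 11  3
 1  4 12 15
13  7 14  9

After move 3 (R):
 2 10  6  0
 8  5 11  3
 1  4 12 15
13  7 14  9

After move 4 (D):
 2 10  6  3
 8  5 11  0
 1  4 12 15
13  7 14  9

After move 5 (U):
 2 10  6  0
 8  5 11  3
 1  4 12 15
13  7 14  9

After move 6 (D):
 2 10  6  3
 8  5 11  0
 1  4 12 15
13  7 14  9

After move 7 (U):
 2 10  6  0
 8  5 11  3
 1  4 12 15
13  7 14  9

After move 8 (D):
 2 10  6  3
 8  5 11  0
 1  4 12 15
13  7 14  9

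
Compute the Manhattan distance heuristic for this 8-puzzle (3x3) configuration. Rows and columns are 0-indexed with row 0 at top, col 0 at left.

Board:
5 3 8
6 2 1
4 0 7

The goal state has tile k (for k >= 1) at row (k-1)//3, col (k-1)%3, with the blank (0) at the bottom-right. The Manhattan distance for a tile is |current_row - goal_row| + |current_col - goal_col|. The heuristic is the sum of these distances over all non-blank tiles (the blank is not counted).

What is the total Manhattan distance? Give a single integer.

Tile 5: (0,0)->(1,1) = 2
Tile 3: (0,1)->(0,2) = 1
Tile 8: (0,2)->(2,1) = 3
Tile 6: (1,0)->(1,2) = 2
Tile 2: (1,1)->(0,1) = 1
Tile 1: (1,2)->(0,0) = 3
Tile 4: (2,0)->(1,0) = 1
Tile 7: (2,2)->(2,0) = 2
Sum: 2 + 1 + 3 + 2 + 1 + 3 + 1 + 2 = 15

Answer: 15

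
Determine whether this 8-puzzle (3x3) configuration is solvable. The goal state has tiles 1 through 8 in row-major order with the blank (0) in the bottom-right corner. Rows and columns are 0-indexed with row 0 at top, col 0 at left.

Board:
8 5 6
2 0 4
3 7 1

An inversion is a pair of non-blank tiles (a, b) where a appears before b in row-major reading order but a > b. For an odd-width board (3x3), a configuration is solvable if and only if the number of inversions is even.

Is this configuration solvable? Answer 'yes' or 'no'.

Inversions (pairs i<j in row-major order where tile[i] > tile[j] > 0): 20
20 is even, so the puzzle is solvable.

Answer: yes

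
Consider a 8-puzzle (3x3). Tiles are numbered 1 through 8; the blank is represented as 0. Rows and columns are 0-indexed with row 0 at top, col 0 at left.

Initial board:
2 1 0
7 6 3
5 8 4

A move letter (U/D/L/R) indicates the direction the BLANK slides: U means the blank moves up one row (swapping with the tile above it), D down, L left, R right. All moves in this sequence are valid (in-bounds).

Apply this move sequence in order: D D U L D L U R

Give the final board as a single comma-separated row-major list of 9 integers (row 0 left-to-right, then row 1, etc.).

Answer: 2, 1, 3, 8, 0, 6, 7, 5, 4

Derivation:
After move 1 (D):
2 1 3
7 6 0
5 8 4

After move 2 (D):
2 1 3
7 6 4
5 8 0

After move 3 (U):
2 1 3
7 6 0
5 8 4

After move 4 (L):
2 1 3
7 0 6
5 8 4

After move 5 (D):
2 1 3
7 8 6
5 0 4

After move 6 (L):
2 1 3
7 8 6
0 5 4

After move 7 (U):
2 1 3
0 8 6
7 5 4

After move 8 (R):
2 1 3
8 0 6
7 5 4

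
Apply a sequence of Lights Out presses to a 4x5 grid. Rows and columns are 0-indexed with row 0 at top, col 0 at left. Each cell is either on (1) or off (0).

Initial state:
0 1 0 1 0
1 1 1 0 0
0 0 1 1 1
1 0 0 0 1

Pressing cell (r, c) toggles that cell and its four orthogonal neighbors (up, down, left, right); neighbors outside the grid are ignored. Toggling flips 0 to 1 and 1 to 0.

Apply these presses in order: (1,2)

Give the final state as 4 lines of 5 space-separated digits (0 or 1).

After press 1 at (1,2):
0 1 1 1 0
1 0 0 1 0
0 0 0 1 1
1 0 0 0 1

Answer: 0 1 1 1 0
1 0 0 1 0
0 0 0 1 1
1 0 0 0 1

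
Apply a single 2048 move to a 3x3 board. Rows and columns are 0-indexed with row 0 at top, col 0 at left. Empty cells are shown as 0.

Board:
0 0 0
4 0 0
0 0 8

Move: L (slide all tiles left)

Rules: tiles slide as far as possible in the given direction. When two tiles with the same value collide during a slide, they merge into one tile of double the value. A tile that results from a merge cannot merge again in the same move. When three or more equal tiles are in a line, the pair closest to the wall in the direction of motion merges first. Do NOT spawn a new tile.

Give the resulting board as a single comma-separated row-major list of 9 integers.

Slide left:
row 0: [0, 0, 0] -> [0, 0, 0]
row 1: [4, 0, 0] -> [4, 0, 0]
row 2: [0, 0, 8] -> [8, 0, 0]

Answer: 0, 0, 0, 4, 0, 0, 8, 0, 0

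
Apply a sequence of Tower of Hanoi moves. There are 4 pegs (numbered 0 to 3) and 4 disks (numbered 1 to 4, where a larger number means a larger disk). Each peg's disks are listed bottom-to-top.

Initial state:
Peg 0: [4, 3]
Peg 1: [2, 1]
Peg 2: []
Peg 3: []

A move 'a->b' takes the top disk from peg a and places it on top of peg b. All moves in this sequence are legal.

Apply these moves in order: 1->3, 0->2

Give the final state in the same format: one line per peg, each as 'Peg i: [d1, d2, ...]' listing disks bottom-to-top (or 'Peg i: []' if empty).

After move 1 (1->3):
Peg 0: [4, 3]
Peg 1: [2]
Peg 2: []
Peg 3: [1]

After move 2 (0->2):
Peg 0: [4]
Peg 1: [2]
Peg 2: [3]
Peg 3: [1]

Answer: Peg 0: [4]
Peg 1: [2]
Peg 2: [3]
Peg 3: [1]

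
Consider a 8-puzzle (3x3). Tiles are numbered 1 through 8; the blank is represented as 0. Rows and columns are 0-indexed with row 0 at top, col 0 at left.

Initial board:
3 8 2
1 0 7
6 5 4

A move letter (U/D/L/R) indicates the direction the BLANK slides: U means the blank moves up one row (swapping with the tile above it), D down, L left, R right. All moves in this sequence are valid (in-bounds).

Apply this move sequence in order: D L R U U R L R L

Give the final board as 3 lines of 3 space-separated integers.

Answer: 3 0 2
1 8 7
6 5 4

Derivation:
After move 1 (D):
3 8 2
1 5 7
6 0 4

After move 2 (L):
3 8 2
1 5 7
0 6 4

After move 3 (R):
3 8 2
1 5 7
6 0 4

After move 4 (U):
3 8 2
1 0 7
6 5 4

After move 5 (U):
3 0 2
1 8 7
6 5 4

After move 6 (R):
3 2 0
1 8 7
6 5 4

After move 7 (L):
3 0 2
1 8 7
6 5 4

After move 8 (R):
3 2 0
1 8 7
6 5 4

After move 9 (L):
3 0 2
1 8 7
6 5 4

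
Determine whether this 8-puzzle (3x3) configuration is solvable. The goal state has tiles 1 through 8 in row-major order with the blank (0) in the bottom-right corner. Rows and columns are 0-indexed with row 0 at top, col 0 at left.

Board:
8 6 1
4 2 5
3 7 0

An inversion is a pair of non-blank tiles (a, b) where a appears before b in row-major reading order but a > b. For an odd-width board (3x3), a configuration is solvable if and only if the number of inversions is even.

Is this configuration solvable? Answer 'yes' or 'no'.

Inversions (pairs i<j in row-major order where tile[i] > tile[j] > 0): 15
15 is odd, so the puzzle is not solvable.

Answer: no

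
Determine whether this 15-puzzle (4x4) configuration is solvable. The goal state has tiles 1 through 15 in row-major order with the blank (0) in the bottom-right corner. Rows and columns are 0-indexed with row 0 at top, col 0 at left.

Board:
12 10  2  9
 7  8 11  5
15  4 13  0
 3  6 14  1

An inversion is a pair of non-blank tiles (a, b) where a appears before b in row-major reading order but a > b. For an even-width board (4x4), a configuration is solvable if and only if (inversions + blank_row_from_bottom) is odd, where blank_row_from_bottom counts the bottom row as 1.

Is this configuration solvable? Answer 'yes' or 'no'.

Inversions: 60
Blank is in row 2 (0-indexed from top), which is row 2 counting from the bottom (bottom = 1).
60 + 2 = 62, which is even, so the puzzle is not solvable.

Answer: no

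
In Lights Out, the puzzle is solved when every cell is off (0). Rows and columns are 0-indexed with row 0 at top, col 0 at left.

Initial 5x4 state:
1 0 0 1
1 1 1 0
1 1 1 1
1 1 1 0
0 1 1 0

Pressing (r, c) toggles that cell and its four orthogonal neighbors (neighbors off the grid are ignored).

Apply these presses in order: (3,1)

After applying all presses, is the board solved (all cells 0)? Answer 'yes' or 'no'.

After press 1 at (3,1):
1 0 0 1
1 1 1 0
1 0 1 1
0 0 0 0
0 0 1 0

Lights still on: 9

Answer: no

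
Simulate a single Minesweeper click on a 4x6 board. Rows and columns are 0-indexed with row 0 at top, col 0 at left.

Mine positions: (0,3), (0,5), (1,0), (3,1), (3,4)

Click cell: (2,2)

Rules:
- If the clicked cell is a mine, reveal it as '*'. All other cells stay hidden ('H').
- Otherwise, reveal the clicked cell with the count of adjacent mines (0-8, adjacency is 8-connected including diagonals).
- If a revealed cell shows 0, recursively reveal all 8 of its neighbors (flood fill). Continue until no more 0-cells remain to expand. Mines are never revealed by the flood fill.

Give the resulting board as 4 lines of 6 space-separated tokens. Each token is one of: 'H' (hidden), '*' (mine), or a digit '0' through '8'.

H H H H H H
H H H H H H
H H 1 H H H
H H H H H H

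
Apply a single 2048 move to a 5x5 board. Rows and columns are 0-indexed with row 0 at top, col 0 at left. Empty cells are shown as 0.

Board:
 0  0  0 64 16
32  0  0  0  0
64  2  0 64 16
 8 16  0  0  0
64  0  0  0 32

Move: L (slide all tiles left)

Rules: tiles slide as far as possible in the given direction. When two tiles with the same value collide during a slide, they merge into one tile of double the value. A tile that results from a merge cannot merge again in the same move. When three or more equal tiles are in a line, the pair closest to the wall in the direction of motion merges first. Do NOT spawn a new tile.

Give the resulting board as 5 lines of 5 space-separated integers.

Slide left:
row 0: [0, 0, 0, 64, 16] -> [64, 16, 0, 0, 0]
row 1: [32, 0, 0, 0, 0] -> [32, 0, 0, 0, 0]
row 2: [64, 2, 0, 64, 16] -> [64, 2, 64, 16, 0]
row 3: [8, 16, 0, 0, 0] -> [8, 16, 0, 0, 0]
row 4: [64, 0, 0, 0, 32] -> [64, 32, 0, 0, 0]

Answer: 64 16  0  0  0
32  0  0  0  0
64  2 64 16  0
 8 16  0  0  0
64 32  0  0  0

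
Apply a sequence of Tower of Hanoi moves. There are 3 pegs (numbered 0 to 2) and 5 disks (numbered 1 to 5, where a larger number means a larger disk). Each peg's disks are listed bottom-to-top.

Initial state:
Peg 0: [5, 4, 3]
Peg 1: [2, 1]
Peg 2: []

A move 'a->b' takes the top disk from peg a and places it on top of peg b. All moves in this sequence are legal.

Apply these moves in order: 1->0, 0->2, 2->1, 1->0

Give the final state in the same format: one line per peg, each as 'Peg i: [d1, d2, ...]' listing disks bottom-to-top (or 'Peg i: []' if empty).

Answer: Peg 0: [5, 4, 3, 1]
Peg 1: [2]
Peg 2: []

Derivation:
After move 1 (1->0):
Peg 0: [5, 4, 3, 1]
Peg 1: [2]
Peg 2: []

After move 2 (0->2):
Peg 0: [5, 4, 3]
Peg 1: [2]
Peg 2: [1]

After move 3 (2->1):
Peg 0: [5, 4, 3]
Peg 1: [2, 1]
Peg 2: []

After move 4 (1->0):
Peg 0: [5, 4, 3, 1]
Peg 1: [2]
Peg 2: []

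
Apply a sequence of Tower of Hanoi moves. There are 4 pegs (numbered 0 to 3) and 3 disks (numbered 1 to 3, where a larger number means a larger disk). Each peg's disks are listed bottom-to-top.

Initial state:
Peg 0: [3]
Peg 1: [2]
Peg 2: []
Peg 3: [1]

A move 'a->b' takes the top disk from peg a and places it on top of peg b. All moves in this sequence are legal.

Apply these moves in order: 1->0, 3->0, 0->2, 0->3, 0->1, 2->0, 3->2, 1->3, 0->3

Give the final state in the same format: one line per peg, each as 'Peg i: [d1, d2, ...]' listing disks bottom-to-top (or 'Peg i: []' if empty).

After move 1 (1->0):
Peg 0: [3, 2]
Peg 1: []
Peg 2: []
Peg 3: [1]

After move 2 (3->0):
Peg 0: [3, 2, 1]
Peg 1: []
Peg 2: []
Peg 3: []

After move 3 (0->2):
Peg 0: [3, 2]
Peg 1: []
Peg 2: [1]
Peg 3: []

After move 4 (0->3):
Peg 0: [3]
Peg 1: []
Peg 2: [1]
Peg 3: [2]

After move 5 (0->1):
Peg 0: []
Peg 1: [3]
Peg 2: [1]
Peg 3: [2]

After move 6 (2->0):
Peg 0: [1]
Peg 1: [3]
Peg 2: []
Peg 3: [2]

After move 7 (3->2):
Peg 0: [1]
Peg 1: [3]
Peg 2: [2]
Peg 3: []

After move 8 (1->3):
Peg 0: [1]
Peg 1: []
Peg 2: [2]
Peg 3: [3]

After move 9 (0->3):
Peg 0: []
Peg 1: []
Peg 2: [2]
Peg 3: [3, 1]

Answer: Peg 0: []
Peg 1: []
Peg 2: [2]
Peg 3: [3, 1]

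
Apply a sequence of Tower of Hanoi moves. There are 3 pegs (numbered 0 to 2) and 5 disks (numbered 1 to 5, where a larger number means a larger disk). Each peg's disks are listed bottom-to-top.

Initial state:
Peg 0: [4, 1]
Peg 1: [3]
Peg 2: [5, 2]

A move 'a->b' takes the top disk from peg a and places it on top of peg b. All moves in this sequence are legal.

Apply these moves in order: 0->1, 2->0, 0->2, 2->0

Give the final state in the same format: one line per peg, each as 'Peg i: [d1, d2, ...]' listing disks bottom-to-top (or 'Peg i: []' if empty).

After move 1 (0->1):
Peg 0: [4]
Peg 1: [3, 1]
Peg 2: [5, 2]

After move 2 (2->0):
Peg 0: [4, 2]
Peg 1: [3, 1]
Peg 2: [5]

After move 3 (0->2):
Peg 0: [4]
Peg 1: [3, 1]
Peg 2: [5, 2]

After move 4 (2->0):
Peg 0: [4, 2]
Peg 1: [3, 1]
Peg 2: [5]

Answer: Peg 0: [4, 2]
Peg 1: [3, 1]
Peg 2: [5]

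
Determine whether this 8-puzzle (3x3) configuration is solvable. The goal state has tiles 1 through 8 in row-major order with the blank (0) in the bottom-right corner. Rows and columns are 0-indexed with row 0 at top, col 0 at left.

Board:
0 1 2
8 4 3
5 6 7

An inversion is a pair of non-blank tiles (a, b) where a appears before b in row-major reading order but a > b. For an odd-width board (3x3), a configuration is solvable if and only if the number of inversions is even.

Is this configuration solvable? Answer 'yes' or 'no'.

Answer: yes

Derivation:
Inversions (pairs i<j in row-major order where tile[i] > tile[j] > 0): 6
6 is even, so the puzzle is solvable.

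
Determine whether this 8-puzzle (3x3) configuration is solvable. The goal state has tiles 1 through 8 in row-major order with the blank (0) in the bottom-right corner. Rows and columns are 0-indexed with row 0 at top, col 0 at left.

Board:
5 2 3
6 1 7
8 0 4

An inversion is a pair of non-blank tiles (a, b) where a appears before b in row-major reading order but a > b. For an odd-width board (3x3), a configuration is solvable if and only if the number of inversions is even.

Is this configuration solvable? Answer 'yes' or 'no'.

Inversions (pairs i<j in row-major order where tile[i] > tile[j] > 0): 10
10 is even, so the puzzle is solvable.

Answer: yes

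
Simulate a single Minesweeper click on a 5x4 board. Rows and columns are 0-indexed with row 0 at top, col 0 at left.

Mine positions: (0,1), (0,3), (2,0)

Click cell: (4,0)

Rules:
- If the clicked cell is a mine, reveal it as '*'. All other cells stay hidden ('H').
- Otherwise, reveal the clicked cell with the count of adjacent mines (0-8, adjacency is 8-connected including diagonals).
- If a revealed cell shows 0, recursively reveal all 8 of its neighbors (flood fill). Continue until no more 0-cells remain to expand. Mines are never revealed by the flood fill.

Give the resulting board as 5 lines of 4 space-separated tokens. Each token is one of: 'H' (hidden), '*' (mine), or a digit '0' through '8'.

H H H H
H 2 2 1
H 1 0 0
1 1 0 0
0 0 0 0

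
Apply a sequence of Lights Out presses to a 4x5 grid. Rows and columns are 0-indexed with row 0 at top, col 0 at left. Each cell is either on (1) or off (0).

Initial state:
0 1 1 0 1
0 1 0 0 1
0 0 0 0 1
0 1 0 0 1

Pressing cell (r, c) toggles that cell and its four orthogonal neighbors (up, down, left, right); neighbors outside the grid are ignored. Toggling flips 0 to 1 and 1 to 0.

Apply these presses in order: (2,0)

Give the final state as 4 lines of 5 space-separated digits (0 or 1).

After press 1 at (2,0):
0 1 1 0 1
1 1 0 0 1
1 1 0 0 1
1 1 0 0 1

Answer: 0 1 1 0 1
1 1 0 0 1
1 1 0 0 1
1 1 0 0 1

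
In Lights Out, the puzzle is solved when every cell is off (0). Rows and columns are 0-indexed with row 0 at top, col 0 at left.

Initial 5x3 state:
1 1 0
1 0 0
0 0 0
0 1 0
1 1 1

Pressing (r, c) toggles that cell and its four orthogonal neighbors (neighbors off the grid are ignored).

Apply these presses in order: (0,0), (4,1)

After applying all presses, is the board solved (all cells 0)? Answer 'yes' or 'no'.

After press 1 at (0,0):
0 0 0
0 0 0
0 0 0
0 1 0
1 1 1

After press 2 at (4,1):
0 0 0
0 0 0
0 0 0
0 0 0
0 0 0

Lights still on: 0

Answer: yes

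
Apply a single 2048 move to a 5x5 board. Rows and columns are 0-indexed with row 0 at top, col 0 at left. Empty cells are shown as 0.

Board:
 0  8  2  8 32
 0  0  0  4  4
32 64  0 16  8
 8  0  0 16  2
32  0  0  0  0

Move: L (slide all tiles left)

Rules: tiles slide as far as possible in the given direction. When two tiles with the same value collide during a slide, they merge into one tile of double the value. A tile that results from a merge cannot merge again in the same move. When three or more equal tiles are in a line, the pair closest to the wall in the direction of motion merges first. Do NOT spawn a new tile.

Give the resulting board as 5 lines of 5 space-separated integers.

Answer:  8  2  8 32  0
 8  0  0  0  0
32 64 16  8  0
 8 16  2  0  0
32  0  0  0  0

Derivation:
Slide left:
row 0: [0, 8, 2, 8, 32] -> [8, 2, 8, 32, 0]
row 1: [0, 0, 0, 4, 4] -> [8, 0, 0, 0, 0]
row 2: [32, 64, 0, 16, 8] -> [32, 64, 16, 8, 0]
row 3: [8, 0, 0, 16, 2] -> [8, 16, 2, 0, 0]
row 4: [32, 0, 0, 0, 0] -> [32, 0, 0, 0, 0]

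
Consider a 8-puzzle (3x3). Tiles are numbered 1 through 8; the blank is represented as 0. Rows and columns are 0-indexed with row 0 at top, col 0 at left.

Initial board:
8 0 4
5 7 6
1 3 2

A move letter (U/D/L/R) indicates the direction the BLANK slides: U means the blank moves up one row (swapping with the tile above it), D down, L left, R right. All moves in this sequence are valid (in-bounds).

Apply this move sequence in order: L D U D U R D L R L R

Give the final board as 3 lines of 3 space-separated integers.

After move 1 (L):
0 8 4
5 7 6
1 3 2

After move 2 (D):
5 8 4
0 7 6
1 3 2

After move 3 (U):
0 8 4
5 7 6
1 3 2

After move 4 (D):
5 8 4
0 7 6
1 3 2

After move 5 (U):
0 8 4
5 7 6
1 3 2

After move 6 (R):
8 0 4
5 7 6
1 3 2

After move 7 (D):
8 7 4
5 0 6
1 3 2

After move 8 (L):
8 7 4
0 5 6
1 3 2

After move 9 (R):
8 7 4
5 0 6
1 3 2

After move 10 (L):
8 7 4
0 5 6
1 3 2

After move 11 (R):
8 7 4
5 0 6
1 3 2

Answer: 8 7 4
5 0 6
1 3 2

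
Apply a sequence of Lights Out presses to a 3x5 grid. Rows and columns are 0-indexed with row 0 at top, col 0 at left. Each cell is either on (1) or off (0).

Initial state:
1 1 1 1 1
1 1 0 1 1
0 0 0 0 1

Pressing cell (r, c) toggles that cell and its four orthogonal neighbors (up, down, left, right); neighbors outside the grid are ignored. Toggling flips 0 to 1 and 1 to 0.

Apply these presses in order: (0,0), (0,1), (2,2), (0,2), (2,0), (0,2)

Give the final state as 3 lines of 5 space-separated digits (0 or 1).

After press 1 at (0,0):
0 0 1 1 1
0 1 0 1 1
0 0 0 0 1

After press 2 at (0,1):
1 1 0 1 1
0 0 0 1 1
0 0 0 0 1

After press 3 at (2,2):
1 1 0 1 1
0 0 1 1 1
0 1 1 1 1

After press 4 at (0,2):
1 0 1 0 1
0 0 0 1 1
0 1 1 1 1

After press 5 at (2,0):
1 0 1 0 1
1 0 0 1 1
1 0 1 1 1

After press 6 at (0,2):
1 1 0 1 1
1 0 1 1 1
1 0 1 1 1

Answer: 1 1 0 1 1
1 0 1 1 1
1 0 1 1 1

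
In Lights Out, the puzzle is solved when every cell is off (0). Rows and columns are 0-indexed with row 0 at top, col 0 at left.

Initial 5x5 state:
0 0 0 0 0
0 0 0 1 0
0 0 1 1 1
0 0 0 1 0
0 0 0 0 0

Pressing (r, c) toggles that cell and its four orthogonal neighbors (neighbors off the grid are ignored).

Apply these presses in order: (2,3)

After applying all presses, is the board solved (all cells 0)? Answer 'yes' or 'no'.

Answer: yes

Derivation:
After press 1 at (2,3):
0 0 0 0 0
0 0 0 0 0
0 0 0 0 0
0 0 0 0 0
0 0 0 0 0

Lights still on: 0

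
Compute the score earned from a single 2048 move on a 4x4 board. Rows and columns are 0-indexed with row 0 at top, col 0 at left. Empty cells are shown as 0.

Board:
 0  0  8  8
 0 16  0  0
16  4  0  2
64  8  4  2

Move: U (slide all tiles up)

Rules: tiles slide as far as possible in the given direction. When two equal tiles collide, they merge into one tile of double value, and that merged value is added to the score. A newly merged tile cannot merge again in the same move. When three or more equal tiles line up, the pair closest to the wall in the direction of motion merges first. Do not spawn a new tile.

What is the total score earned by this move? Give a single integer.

Answer: 4

Derivation:
Slide up:
col 0: [0, 0, 16, 64] -> [16, 64, 0, 0]  score +0 (running 0)
col 1: [0, 16, 4, 8] -> [16, 4, 8, 0]  score +0 (running 0)
col 2: [8, 0, 0, 4] -> [8, 4, 0, 0]  score +0 (running 0)
col 3: [8, 0, 2, 2] -> [8, 4, 0, 0]  score +4 (running 4)
Board after move:
16 16  8  8
64  4  4  4
 0  8  0  0
 0  0  0  0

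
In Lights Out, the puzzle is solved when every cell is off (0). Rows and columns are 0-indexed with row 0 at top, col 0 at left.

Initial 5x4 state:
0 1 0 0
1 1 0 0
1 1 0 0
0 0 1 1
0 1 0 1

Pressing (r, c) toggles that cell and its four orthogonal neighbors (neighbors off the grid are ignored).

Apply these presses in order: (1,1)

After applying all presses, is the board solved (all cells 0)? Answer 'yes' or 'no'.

After press 1 at (1,1):
0 0 0 0
0 0 1 0
1 0 0 0
0 0 1 1
0 1 0 1

Lights still on: 6

Answer: no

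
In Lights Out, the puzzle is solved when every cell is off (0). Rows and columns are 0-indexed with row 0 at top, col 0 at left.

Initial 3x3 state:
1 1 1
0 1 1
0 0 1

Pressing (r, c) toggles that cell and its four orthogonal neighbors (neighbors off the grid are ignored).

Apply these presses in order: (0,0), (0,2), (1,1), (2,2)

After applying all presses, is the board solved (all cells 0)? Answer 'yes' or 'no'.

After press 1 at (0,0):
0 0 1
1 1 1
0 0 1

After press 2 at (0,2):
0 1 0
1 1 0
0 0 1

After press 3 at (1,1):
0 0 0
0 0 1
0 1 1

After press 4 at (2,2):
0 0 0
0 0 0
0 0 0

Lights still on: 0

Answer: yes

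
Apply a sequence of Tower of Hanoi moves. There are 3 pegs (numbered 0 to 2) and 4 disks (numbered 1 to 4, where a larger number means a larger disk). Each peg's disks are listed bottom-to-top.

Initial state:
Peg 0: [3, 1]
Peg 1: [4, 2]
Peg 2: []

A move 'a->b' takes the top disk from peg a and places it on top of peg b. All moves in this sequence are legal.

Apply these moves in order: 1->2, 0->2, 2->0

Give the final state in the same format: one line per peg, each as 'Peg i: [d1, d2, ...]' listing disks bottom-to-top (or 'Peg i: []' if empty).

Answer: Peg 0: [3, 1]
Peg 1: [4]
Peg 2: [2]

Derivation:
After move 1 (1->2):
Peg 0: [3, 1]
Peg 1: [4]
Peg 2: [2]

After move 2 (0->2):
Peg 0: [3]
Peg 1: [4]
Peg 2: [2, 1]

After move 3 (2->0):
Peg 0: [3, 1]
Peg 1: [4]
Peg 2: [2]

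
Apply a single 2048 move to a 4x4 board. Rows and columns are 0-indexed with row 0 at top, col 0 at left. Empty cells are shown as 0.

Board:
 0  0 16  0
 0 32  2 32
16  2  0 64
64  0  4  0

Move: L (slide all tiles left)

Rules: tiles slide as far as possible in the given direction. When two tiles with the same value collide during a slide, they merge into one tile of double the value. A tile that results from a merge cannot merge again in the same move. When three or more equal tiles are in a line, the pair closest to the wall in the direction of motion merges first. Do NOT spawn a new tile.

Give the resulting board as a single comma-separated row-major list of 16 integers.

Slide left:
row 0: [0, 0, 16, 0] -> [16, 0, 0, 0]
row 1: [0, 32, 2, 32] -> [32, 2, 32, 0]
row 2: [16, 2, 0, 64] -> [16, 2, 64, 0]
row 3: [64, 0, 4, 0] -> [64, 4, 0, 0]

Answer: 16, 0, 0, 0, 32, 2, 32, 0, 16, 2, 64, 0, 64, 4, 0, 0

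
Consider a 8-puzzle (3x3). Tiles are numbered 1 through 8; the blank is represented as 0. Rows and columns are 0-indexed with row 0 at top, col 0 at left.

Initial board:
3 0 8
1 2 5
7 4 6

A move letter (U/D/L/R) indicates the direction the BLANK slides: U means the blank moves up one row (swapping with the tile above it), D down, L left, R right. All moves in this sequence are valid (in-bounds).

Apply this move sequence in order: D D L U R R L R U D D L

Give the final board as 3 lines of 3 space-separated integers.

Answer: 3 2 8
4 5 6
1 0 7

Derivation:
After move 1 (D):
3 2 8
1 0 5
7 4 6

After move 2 (D):
3 2 8
1 4 5
7 0 6

After move 3 (L):
3 2 8
1 4 5
0 7 6

After move 4 (U):
3 2 8
0 4 5
1 7 6

After move 5 (R):
3 2 8
4 0 5
1 7 6

After move 6 (R):
3 2 8
4 5 0
1 7 6

After move 7 (L):
3 2 8
4 0 5
1 7 6

After move 8 (R):
3 2 8
4 5 0
1 7 6

After move 9 (U):
3 2 0
4 5 8
1 7 6

After move 10 (D):
3 2 8
4 5 0
1 7 6

After move 11 (D):
3 2 8
4 5 6
1 7 0

After move 12 (L):
3 2 8
4 5 6
1 0 7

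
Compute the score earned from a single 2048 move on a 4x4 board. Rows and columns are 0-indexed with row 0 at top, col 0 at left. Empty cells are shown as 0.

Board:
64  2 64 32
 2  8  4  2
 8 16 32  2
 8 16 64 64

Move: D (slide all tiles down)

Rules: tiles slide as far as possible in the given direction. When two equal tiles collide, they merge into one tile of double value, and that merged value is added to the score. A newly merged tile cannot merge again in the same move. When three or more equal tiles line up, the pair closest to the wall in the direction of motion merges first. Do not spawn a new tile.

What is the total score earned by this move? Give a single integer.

Slide down:
col 0: [64, 2, 8, 8] -> [0, 64, 2, 16]  score +16 (running 16)
col 1: [2, 8, 16, 16] -> [0, 2, 8, 32]  score +32 (running 48)
col 2: [64, 4, 32, 64] -> [64, 4, 32, 64]  score +0 (running 48)
col 3: [32, 2, 2, 64] -> [0, 32, 4, 64]  score +4 (running 52)
Board after move:
 0  0 64  0
64  2  4 32
 2  8 32  4
16 32 64 64

Answer: 52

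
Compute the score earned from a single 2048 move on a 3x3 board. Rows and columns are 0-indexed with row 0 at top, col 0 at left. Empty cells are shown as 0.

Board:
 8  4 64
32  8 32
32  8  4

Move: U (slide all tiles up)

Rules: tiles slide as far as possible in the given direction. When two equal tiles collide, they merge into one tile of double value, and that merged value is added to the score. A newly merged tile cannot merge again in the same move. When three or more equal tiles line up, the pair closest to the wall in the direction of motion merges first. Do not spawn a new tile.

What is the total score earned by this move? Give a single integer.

Slide up:
col 0: [8, 32, 32] -> [8, 64, 0]  score +64 (running 64)
col 1: [4, 8, 8] -> [4, 16, 0]  score +16 (running 80)
col 2: [64, 32, 4] -> [64, 32, 4]  score +0 (running 80)
Board after move:
 8  4 64
64 16 32
 0  0  4

Answer: 80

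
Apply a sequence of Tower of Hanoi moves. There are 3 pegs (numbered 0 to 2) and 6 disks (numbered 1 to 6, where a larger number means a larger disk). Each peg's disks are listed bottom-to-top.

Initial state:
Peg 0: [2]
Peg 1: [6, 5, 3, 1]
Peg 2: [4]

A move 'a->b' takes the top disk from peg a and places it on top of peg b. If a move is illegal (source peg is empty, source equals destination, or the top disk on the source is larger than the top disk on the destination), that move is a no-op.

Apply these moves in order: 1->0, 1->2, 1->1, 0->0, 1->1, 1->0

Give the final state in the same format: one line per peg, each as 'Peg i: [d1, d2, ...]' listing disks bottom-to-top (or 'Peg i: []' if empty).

After move 1 (1->0):
Peg 0: [2, 1]
Peg 1: [6, 5, 3]
Peg 2: [4]

After move 2 (1->2):
Peg 0: [2, 1]
Peg 1: [6, 5]
Peg 2: [4, 3]

After move 3 (1->1):
Peg 0: [2, 1]
Peg 1: [6, 5]
Peg 2: [4, 3]

After move 4 (0->0):
Peg 0: [2, 1]
Peg 1: [6, 5]
Peg 2: [4, 3]

After move 5 (1->1):
Peg 0: [2, 1]
Peg 1: [6, 5]
Peg 2: [4, 3]

After move 6 (1->0):
Peg 0: [2, 1]
Peg 1: [6, 5]
Peg 2: [4, 3]

Answer: Peg 0: [2, 1]
Peg 1: [6, 5]
Peg 2: [4, 3]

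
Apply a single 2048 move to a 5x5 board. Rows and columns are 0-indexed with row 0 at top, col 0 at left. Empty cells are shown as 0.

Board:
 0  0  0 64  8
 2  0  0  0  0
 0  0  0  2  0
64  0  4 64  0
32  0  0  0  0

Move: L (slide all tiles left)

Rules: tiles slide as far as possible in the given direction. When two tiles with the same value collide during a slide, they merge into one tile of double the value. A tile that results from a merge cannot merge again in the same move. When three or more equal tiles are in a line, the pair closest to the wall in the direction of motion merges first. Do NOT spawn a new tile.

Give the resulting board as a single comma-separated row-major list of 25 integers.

Answer: 64, 8, 0, 0, 0, 2, 0, 0, 0, 0, 2, 0, 0, 0, 0, 64, 4, 64, 0, 0, 32, 0, 0, 0, 0

Derivation:
Slide left:
row 0: [0, 0, 0, 64, 8] -> [64, 8, 0, 0, 0]
row 1: [2, 0, 0, 0, 0] -> [2, 0, 0, 0, 0]
row 2: [0, 0, 0, 2, 0] -> [2, 0, 0, 0, 0]
row 3: [64, 0, 4, 64, 0] -> [64, 4, 64, 0, 0]
row 4: [32, 0, 0, 0, 0] -> [32, 0, 0, 0, 0]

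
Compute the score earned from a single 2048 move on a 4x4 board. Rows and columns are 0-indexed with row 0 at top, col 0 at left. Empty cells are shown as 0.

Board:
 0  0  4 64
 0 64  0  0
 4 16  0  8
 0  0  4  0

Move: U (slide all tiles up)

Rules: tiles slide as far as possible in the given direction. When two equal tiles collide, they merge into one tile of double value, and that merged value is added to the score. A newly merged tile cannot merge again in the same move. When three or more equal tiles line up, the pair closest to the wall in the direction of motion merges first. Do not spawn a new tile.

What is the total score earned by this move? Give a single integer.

Answer: 8

Derivation:
Slide up:
col 0: [0, 0, 4, 0] -> [4, 0, 0, 0]  score +0 (running 0)
col 1: [0, 64, 16, 0] -> [64, 16, 0, 0]  score +0 (running 0)
col 2: [4, 0, 0, 4] -> [8, 0, 0, 0]  score +8 (running 8)
col 3: [64, 0, 8, 0] -> [64, 8, 0, 0]  score +0 (running 8)
Board after move:
 4 64  8 64
 0 16  0  8
 0  0  0  0
 0  0  0  0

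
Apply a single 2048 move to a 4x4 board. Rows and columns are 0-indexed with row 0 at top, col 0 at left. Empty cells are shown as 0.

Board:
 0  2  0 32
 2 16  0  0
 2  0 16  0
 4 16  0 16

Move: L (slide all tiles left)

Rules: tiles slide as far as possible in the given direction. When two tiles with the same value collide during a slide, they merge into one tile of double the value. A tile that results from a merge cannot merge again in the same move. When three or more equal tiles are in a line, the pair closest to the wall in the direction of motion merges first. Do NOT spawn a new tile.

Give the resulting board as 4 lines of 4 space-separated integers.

Answer:  2 32  0  0
 2 16  0  0
 2 16  0  0
 4 32  0  0

Derivation:
Slide left:
row 0: [0, 2, 0, 32] -> [2, 32, 0, 0]
row 1: [2, 16, 0, 0] -> [2, 16, 0, 0]
row 2: [2, 0, 16, 0] -> [2, 16, 0, 0]
row 3: [4, 16, 0, 16] -> [4, 32, 0, 0]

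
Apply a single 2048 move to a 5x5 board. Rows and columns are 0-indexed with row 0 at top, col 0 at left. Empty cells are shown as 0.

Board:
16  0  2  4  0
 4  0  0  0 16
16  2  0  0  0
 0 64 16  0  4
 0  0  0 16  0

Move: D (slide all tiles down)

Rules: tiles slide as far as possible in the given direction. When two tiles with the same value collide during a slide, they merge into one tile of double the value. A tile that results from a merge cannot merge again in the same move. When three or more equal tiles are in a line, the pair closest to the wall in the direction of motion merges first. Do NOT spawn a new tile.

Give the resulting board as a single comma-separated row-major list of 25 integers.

Answer: 0, 0, 0, 0, 0, 0, 0, 0, 0, 0, 16, 0, 0, 0, 0, 4, 2, 2, 4, 16, 16, 64, 16, 16, 4

Derivation:
Slide down:
col 0: [16, 4, 16, 0, 0] -> [0, 0, 16, 4, 16]
col 1: [0, 0, 2, 64, 0] -> [0, 0, 0, 2, 64]
col 2: [2, 0, 0, 16, 0] -> [0, 0, 0, 2, 16]
col 3: [4, 0, 0, 0, 16] -> [0, 0, 0, 4, 16]
col 4: [0, 16, 0, 4, 0] -> [0, 0, 0, 16, 4]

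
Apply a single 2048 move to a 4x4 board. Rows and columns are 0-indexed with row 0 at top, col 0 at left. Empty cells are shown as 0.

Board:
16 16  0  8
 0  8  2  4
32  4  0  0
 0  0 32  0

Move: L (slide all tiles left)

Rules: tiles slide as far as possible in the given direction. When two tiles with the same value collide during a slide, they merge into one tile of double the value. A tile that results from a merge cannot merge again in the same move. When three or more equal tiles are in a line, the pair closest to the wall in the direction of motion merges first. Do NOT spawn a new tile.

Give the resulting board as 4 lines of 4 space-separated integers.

Slide left:
row 0: [16, 16, 0, 8] -> [32, 8, 0, 0]
row 1: [0, 8, 2, 4] -> [8, 2, 4, 0]
row 2: [32, 4, 0, 0] -> [32, 4, 0, 0]
row 3: [0, 0, 32, 0] -> [32, 0, 0, 0]

Answer: 32  8  0  0
 8  2  4  0
32  4  0  0
32  0  0  0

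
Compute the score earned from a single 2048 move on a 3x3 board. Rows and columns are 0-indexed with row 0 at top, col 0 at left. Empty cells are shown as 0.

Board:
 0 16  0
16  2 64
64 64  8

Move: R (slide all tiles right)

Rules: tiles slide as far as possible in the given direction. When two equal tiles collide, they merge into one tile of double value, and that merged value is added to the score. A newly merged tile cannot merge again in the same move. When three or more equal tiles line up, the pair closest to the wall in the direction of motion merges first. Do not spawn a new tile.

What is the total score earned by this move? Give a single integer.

Slide right:
row 0: [0, 16, 0] -> [0, 0, 16]  score +0 (running 0)
row 1: [16, 2, 64] -> [16, 2, 64]  score +0 (running 0)
row 2: [64, 64, 8] -> [0, 128, 8]  score +128 (running 128)
Board after move:
  0   0  16
 16   2  64
  0 128   8

Answer: 128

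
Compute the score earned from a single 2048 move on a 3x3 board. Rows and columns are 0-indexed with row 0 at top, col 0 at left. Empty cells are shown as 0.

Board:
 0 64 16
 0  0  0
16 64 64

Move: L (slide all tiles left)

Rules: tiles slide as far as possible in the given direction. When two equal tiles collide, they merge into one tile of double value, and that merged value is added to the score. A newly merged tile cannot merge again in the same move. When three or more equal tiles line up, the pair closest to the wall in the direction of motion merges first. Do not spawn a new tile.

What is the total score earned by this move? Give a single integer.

Slide left:
row 0: [0, 64, 16] -> [64, 16, 0]  score +0 (running 0)
row 1: [0, 0, 0] -> [0, 0, 0]  score +0 (running 0)
row 2: [16, 64, 64] -> [16, 128, 0]  score +128 (running 128)
Board after move:
 64  16   0
  0   0   0
 16 128   0

Answer: 128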